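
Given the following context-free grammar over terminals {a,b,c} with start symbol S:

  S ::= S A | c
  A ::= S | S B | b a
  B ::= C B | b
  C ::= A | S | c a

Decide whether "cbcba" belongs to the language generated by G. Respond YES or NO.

CNF form of G:
  S -> S A | c
  A -> S A | S B | T0 T1 | c
  B -> C B | b
  C -> S A | S B | T0 T1 | T2 T1 | c
  T0 -> b
  T1 -> a
  T2 -> c

CYK fill:
  cell(0,0) c: {A,C,S,T2}  orig:{A,C,S}
  cell(1,1) b: {B,T0}  orig:{B}
  cell(2,2) c: {A,C,S,T2}  orig:{A,C,S}
  cell(3,3) b: {B,T0}  orig:{B}
  cell(4,4) a: {T1}  orig:{}
  cell(0,1) cb: {A,B,C}
  cell(1,2) bc: ∅
  cell(2,3) cb: {A,B,C}
  cell(3,4) ba: {A,C}
  cell(0,2) cbc: ∅
  cell(1,3) bcb: ∅
  cell(2,4) cba: {A,C,S}
  cell(0,3) cbcb: {B}
  cell(1,4) bcba: ∅
  cell(0,4) cbcba: ∅

S ∉ T[0,4] ⇒ NO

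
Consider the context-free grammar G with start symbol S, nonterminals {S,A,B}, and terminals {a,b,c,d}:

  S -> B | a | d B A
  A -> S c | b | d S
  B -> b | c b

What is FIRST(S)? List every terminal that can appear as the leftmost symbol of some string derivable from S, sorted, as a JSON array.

FIRST iteration:
[1]
  A via A→b: +{b}
  A via A→d S: +{d}
  B via B→b: +{b}
  B via B→c b: +{c}
  S via S→B: +{b,c}
  S via S→a: +{a}
  S via S→d B A: +{d}
  S: {a,b,c,d}  A: {b,d}  B: {b,c}
[2]
  A via A→S c: +{a,c}
  S: {a,b,c,d}  A: {a,b,c,d}  B: {b,c}
[3] — fixpoint
  S: {a,b,c,d}  A: {a,b,c,d}  B: {b,c}

FIRST(S) = ["a", "b", "c", "d"]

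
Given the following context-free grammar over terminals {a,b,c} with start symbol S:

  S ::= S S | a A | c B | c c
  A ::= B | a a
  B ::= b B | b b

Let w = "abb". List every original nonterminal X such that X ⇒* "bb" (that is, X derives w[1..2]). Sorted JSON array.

CNF form of G:
  S -> S S | T0 A | T2 B | T2 T2
  A -> T0 T0 | T1 B | T1 T1
  B -> T1 B | T1 T1
  T0 -> a
  T1 -> b
  T2 -> c

CYK table (by increasing span) — only the sub-triangle for w[1..2]:
  [1..1]={T1}  "b"  orig:{}
  [2..2]={T1}  "b"  orig:{}
  [1..2]={A,B}  "bb"

Original NTs in T[1,2] deriving "bb": ["A", "B"]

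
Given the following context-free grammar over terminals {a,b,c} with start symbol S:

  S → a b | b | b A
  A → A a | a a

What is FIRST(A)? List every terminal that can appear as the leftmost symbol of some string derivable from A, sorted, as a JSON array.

Compute FIRST by fixpoint:
iter 1:
  A via A→a a: +{a}
  S via S→a b: +{a}
  S via S→b: +{b}
  FIRST[S]={a,b}  FIRST[A]={a}
iter 2: done
  FIRST[S]={a,b}  FIRST[A]={a}

FIRST(A) = ["a"]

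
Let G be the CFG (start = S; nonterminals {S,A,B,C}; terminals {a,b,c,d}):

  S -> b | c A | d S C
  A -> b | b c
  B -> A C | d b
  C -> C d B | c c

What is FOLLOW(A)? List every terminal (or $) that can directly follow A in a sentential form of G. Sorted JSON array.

FIRST iteration:
pass 1:
  A via A→b: +{b}
  B via B→A C: +{b}
  B via B→d b: +{d}
  C via C→c c: +{c}
  S via S→b: +{b}
  S via S→c A: +{c}
  S via S→d S C: +{d}
  FIRST[S]={b,c,d}  FIRST[A]={b}  FIRST[B]={b,d}  FIRST[C]={c}
pass 2: — fixpoint
  FIRST[S]={b,c,d}  FIRST[A]={b}  FIRST[B]={b,d}  FIRST[C]={c}

FOLLOW iteration:
initialize: $ ∈ FOLLOW(S)
pass 1:
  B→A C: FOLLOW(A) ⊇ FIRST(C) = {c}; new: +{c}
  C→C d B: FOLLOW(C) ⊇ FIRST(d) = {d}; new: +{d}
  C→C d B: FOLLOW(B) ⊇ FOLLOW(C) ⊇ {d}; new: +{d}
  S→c A: FOLLOW(A) ⊇ FOLLOW(S) ⊇ {$}; new: +{$}
  S→d S C: FOLLOW(S) ⊇ FIRST(C) = {c}; new: +{c}
  S→d S C: FOLLOW(C) ⊇ FOLLOW(S) ⊇ {$,c}; new: +{$,c}
  FOLLOW[S]={$,c}  FOLLOW[A]={$,c}  FOLLOW[B]={d}  FOLLOW[C]={$,c,d}
pass 2:
  C→C d B: FOLLOW(B) ⊇ FOLLOW(C) ⊇ {$,c,d}; new: +{$,c}
  FOLLOW[S]={$,c}  FOLLOW[A]={$,c}  FOLLOW[B]={$,c,d}  FOLLOW[C]={$,c,d}
pass 3: (stable)
  FOLLOW[S]={$,c}  FOLLOW[A]={$,c}  FOLLOW[B]={$,c,d}  FOLLOW[C]={$,c,d}

FOLLOW(A) = ["$", "c"]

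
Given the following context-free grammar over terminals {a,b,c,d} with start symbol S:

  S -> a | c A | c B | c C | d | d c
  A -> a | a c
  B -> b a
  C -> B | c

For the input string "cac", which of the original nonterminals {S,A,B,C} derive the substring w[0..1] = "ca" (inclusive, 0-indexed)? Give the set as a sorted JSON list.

Convert to CNF:
  S -> T1 A | T1 B | T1 C | T3 T1 | a | d
  A -> T0 T1 | a
  B -> T2 T0
  C -> T2 T0 | c
  T0 -> a
  T1 -> c
  T2 -> b
  T3 -> d

CYK table (by increasing span) (cells [i..j] with 0 ≤ i ≤ j ≤ 1 only):
  cell(0,0) c: {C,T1}  orig:{C}
  cell(1,1) a: {A,S,T0}  orig:{A,S}
  cell(0,1) ca: {S}

Original NTs in T[0,1] deriving "ca": ["S"]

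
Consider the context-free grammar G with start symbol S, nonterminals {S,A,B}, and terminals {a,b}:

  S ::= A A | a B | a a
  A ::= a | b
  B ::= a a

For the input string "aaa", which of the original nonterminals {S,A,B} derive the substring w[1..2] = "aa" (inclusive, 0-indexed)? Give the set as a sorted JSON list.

CNF form of G:
  S -> A A | T0 B | T0 T0
  A -> a | b
  B -> T0 T0
  T0 -> a

CYK table (by increasing span) (cells [i..j] with 1 ≤ i ≤ j ≤ 2 only):
  cell(1,1) a: {A,T0}  orig:{A}
  cell(2,2) a: {A,T0}  orig:{A}
  cell(1,2) aa: {B,S}

Original NTs in T[1,2] deriving "aa": ["B", "S"]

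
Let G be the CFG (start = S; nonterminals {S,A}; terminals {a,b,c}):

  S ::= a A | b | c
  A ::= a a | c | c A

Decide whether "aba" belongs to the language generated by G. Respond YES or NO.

CNF form of G:
  S -> T0 A | b | c
  A -> T0 T0 | T1 A | c
  T0 -> a
  T1 -> c

CYK fill:
  cell(0,0) a: {T0}  orig:{}
  cell(1,1) b: {S}
  cell(2,2) a: {T0}  orig:{}
  cell(0,1) ab: ∅
  cell(1,2) ba: ∅
  cell(0,2) aba: ∅

S ∉ T[0,2] ⇒ NO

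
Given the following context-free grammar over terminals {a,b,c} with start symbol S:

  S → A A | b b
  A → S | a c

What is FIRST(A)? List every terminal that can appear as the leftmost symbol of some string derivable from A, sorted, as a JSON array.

FIRST iteration:
pass 1:
  A via A→a c: +{a}
  S via S→A A: +{a}
  S via S→b b: +{b}
  S: {a,b}  A: {a}
pass 2:
  A via A→S: +{b}
  S: {a,b}  A: {a,b}
pass 3: — fixpoint
  S: {a,b}  A: {a,b}

FIRST(A) = ["a", "b"]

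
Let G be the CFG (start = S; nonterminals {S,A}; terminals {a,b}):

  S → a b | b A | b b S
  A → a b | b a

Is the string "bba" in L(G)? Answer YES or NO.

CNF form of G:
  S -> T0 T1 | T1 A | T1 X2
  A -> T0 T1 | T1 T0
  T0 -> a
  T1 -> b
  X2 -> T1 S

CYK table (by increasing span):
  T[0,0] 'b' = {T1}  orig:{}
  T[1,1] 'b' = {T1}  orig:{}
  T[2,2] 'a' = {T0}  orig:{}
  T[0,1] 'bb' = ∅
  T[1,2] 'ba' = {A}
  T[0,2] 'bba' = {S}

S ∈ T[0,2] ⇒ YES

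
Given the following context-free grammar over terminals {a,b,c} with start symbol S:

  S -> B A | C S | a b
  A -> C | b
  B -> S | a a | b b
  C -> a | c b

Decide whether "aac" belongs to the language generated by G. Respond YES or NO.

Convert to CNF:
  S -> B A | C S | T2 T1
  A -> T0 T1 | a | b
  B -> B A | C S | T1 T1 | T2 T1 | T2 T2
  C -> T0 T1 | a
  T0 -> c
  T1 -> b
  T2 -> a

CYK fill:
  T[0,0] 'a' = {A,C,T2}  orig:{A,C}
  T[1,1] 'a' = {A,C,T2}  orig:{A,C}
  T[2,2] 'c' = {T0}  orig:{}
  T[0,1] 'aa' = {B}
  T[1,2] 'ac' = ∅
  T[0,2] 'aac' = ∅

S ∉ T[0,2] ⇒ NO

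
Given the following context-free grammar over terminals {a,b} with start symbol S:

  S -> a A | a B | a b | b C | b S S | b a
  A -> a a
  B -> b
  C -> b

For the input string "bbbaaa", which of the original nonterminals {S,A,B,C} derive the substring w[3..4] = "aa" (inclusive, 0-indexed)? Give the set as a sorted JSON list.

Convert to CNF:
  S -> T0 A | T0 B | T0 T1 | T1 C | T1 T0 | T1 X2
  A -> T0 T0
  B -> b
  C -> b
  T0 -> a
  T1 -> b
  X2 -> S S

Fill CYK table bottom-up, restricted to cells inside w[3..4]:
  T[3,3] 'a' = {T0}  orig:{}
  T[4,4] 'a' = {T0}  orig:{}
  T[3,4] 'aa' = {A}

Original NTs in T[3,4] deriving "aa": ["A"]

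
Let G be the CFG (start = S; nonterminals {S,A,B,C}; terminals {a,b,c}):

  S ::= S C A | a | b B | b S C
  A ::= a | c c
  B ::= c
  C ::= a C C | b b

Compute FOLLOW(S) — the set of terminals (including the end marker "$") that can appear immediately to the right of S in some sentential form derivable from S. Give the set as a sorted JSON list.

FIRST iteration:
iter 1:
  A via A→a: +{a}
  A via A→c c: +{c}
  B via B→c: +{c}
  C via C→a C C: +{a}
  C via C→b b: +{b}
  S via S→a: +{a}
  S via S→b B: +{b}
  FIRST(S)={a,b}  FIRST(A)={a,c}  FIRST(B)={c}  FIRST(C)={a,b}
iter 2: (no change)
  FIRST(S)={a,b}  FIRST(A)={a,c}  FIRST(B)={c}  FIRST(C)={a,b}

FOLLOW sets:
seed FOLLOW(S) with $
round 1:
  C→a C C: FOLLOW(C) ⊇ FIRST(C) = {a,b}; new: +{a,b}
  S→S C A: FOLLOW(S) ⊇ FIRST(C) = {a,b}; new: +{a,b}
  S→S C A: FOLLOW(C) ⊇ FIRST(A) = {a,c}; new: +{c}
  S→S C A: FOLLOW(A) ⊇ FOLLOW(S) ⊇ {$,a,b}; new: +{$,a,b}
  S→b B: FOLLOW(B) ⊇ FOLLOW(S) ⊇ {$,a,b}; new: +{$,a,b}
  S→b S C: FOLLOW(C) ⊇ FOLLOW(S) ⊇ {$,a,b}; new: +{$}
  FOLLOW[S]={$,a,b}  FOLLOW[A]={$,a,b}  FOLLOW[B]={$,a,b}  FOLLOW[C]={$,a,b,c}
round 2: (no change)
  FOLLOW[S]={$,a,b}  FOLLOW[A]={$,a,b}  FOLLOW[B]={$,a,b}  FOLLOW[C]={$,a,b,c}

FOLLOW(S) = ["$", "a", "b"]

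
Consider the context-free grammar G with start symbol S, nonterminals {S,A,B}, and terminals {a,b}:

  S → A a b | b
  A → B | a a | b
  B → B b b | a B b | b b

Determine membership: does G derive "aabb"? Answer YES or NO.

CNF form of G:
  S -> A X6 | b
  A -> B X2 | T0 T0 | T1 T1 | T1 X3 | b
  B -> B X4 | T0 T0 | T1 X5
  T0 -> b
  T1 -> a
  X2 -> T0 T0
  X3 -> B T0
  X4 -> T0 T0
  X5 -> B T0
  X6 -> T1 T0

CYK table (by increasing span):
  T[0,0] 'a' = {T1}  orig:{}
  T[1,1] 'a' = {T1}  orig:{}
  T[2,2] 'b' = {A,S,T0}  orig:{A,S}
  T[3,3] 'b' = {A,S,T0}  orig:{A,S}
  T[0,1] 'aa' = {A}
  T[1,2] 'ab' = {X6}  orig:{}
  T[2,3] 'bb' = {A,B,X2,X4}  orig:{A,B}
  T[0,2] 'aab' = ∅
  T[1,3] 'abb' = ∅
  T[0,3] 'aabb' = ∅

S ∉ T[0,3] ⇒ NO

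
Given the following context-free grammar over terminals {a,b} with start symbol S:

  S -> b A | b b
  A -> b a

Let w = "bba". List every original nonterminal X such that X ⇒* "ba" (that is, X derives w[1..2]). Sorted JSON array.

Convert to CNF:
  S -> T0 A | T0 T0
  A -> T0 T1
  T0 -> b
  T1 -> a

Fill CYK table bottom-up — only the sub-triangle for w[1..2]:
  cell(1,1) b: {T0}  orig:{}
  cell(2,2) a: {T1}  orig:{}
  cell(1,2) ba: {A}

Original NTs in T[1,2] deriving "ba": ["A"]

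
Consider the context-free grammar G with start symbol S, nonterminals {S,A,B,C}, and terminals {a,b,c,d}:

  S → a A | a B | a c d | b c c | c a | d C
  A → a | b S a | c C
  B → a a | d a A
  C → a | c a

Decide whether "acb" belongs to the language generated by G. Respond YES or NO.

CNF form of G:
  S -> T0 X7 | T1 A | T1 B | T1 X6 | T2 T1 | T3 C
  A -> T0 X4 | T2 C | a
  B -> T1 T1 | T3 X5
  C -> T2 T1 | a
  T0 -> b
  T1 -> a
  T2 -> c
  T3 -> d
  X4 -> S T1
  X5 -> T1 A
  X6 -> T2 T3
  X7 -> T2 T2

CYK table (by increasing span):
  T[0,0] 'a' = {A,C,T1}  orig:{A,C}
  T[1,1] 'c' = {T2}  orig:{}
  T[2,2] 'b' = {T0}  orig:{}
  T[0,1] 'ac' = ∅
  T[1,2] 'cb' = ∅
  T[0,2] 'acb' = ∅

S ∉ T[0,2] ⇒ NO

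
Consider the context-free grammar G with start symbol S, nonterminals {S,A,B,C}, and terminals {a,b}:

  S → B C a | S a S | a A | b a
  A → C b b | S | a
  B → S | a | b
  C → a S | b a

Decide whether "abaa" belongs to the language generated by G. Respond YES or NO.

Convert to CNF:
  S -> B X7 | S X8 | T0 A | T1 T0
  A -> B X2 | C X3 | S X4 | T0 A | T1 T0 | a
  B -> B X5 | S X6 | T0 A | T1 T0 | a | b
  C -> T0 S | T1 T0
  T0 -> a
  T1 -> b
  X2 -> C T0
  X3 -> T1 T1
  X4 -> T0 S
  X5 -> C T0
  X6 -> T0 S
  X7 -> C T0
  X8 -> T0 S

CYK fill:
  cell(0,0) a: {A,B,T0}  orig:{A,B}
  cell(1,1) b: {B,T1}  orig:{B}
  cell(2,2) a: {A,B,T0}  orig:{A,B}
  cell(3,3) a: {A,B,T0}  orig:{A,B}
  cell(0,1) ab: ∅
  cell(1,2) ba: {A,B,C,S}
  cell(2,3) aa: {A,B,S}
  cell(0,2) aba: {A,B,C,S,X4,X6,X8}  orig:{A,B,C,S}
  cell(1,3) baa: {X2,X5,X7}  orig:{}
  cell(0,3) abaa: {A,B,S,X2,X5,X7}  orig:{A,B,S}

S ∈ T[0,3] ⇒ YES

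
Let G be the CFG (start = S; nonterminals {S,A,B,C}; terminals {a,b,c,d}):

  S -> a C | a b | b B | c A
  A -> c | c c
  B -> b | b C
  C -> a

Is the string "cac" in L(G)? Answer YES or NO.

CNF form of G:
  S -> T0 A | T1 B | T2 C | T2 T1
  A -> T0 T0 | c
  B -> T1 C | b
  C -> a
  T0 -> c
  T1 -> b
  T2 -> a

CYK fill:
  [0..0]={A,T0}  "c"  orig:{A}
  [1..1]={C,T2}  "a"  orig:{C}
  [2..2]={A,T0}  "c"  orig:{A}
  [0..1]=∅  "ca"
  [1..2]=∅  "ac"
  [0..2]=∅  "cac"

S ∉ T[0,2] ⇒ NO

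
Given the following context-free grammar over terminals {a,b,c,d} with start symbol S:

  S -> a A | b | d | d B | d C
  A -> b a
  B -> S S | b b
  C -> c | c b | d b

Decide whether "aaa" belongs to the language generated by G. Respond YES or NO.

Convert to CNF:
  S -> T1 A | T3 B | T3 C | b | d
  A -> T0 T1
  B -> S S | T0 T0
  C -> T2 T0 | T3 T0 | c
  T0 -> b
  T1 -> a
  T2 -> c
  T3 -> d

CYK fill:
  T[0,0] 'a' = {T1}  orig:{}
  T[1,1] 'a' = {T1}  orig:{}
  T[2,2] 'a' = {T1}  orig:{}
  T[0,1] 'aa' = ∅
  T[1,2] 'aa' = ∅
  T[0,2] 'aaa' = ∅

S ∉ T[0,2] ⇒ NO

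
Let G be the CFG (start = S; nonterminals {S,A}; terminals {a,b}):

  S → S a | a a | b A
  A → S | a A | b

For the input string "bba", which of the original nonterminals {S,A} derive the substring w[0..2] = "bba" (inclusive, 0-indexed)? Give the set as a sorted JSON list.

Convert to CNF:
  S -> S T0 | T0 T0 | T1 A
  A -> S T0 | T0 A | T0 T0 | T1 A | b
  T0 -> a
  T1 -> b

Fill CYK table bottom-up (cells [i..j] with 0 ≤ i ≤ j ≤ 2 only):
  T[0,0] 'b' = {A,T1}  orig:{A}
  T[1,1] 'b' = {A,T1}  orig:{A}
  T[2,2] 'a' = {T0}  orig:{}
  T[0,1] 'bb' = {A,S}
  T[1,2] 'ba' = ∅
  T[0,2] 'bba' = {A,S}

Original NTs in T[0,2] deriving "bba": ["A", "S"]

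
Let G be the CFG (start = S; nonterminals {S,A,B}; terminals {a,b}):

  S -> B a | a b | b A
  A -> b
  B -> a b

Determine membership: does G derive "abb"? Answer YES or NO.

CNF form of G:
  S -> B T0 | T0 T1 | T1 A
  A -> b
  B -> T0 T1
  T0 -> a
  T1 -> b

Fill CYK table bottom-up:
  T[0,0] 'a' = {T0}  orig:{}
  T[1,1] 'b' = {A,T1}  orig:{A}
  T[2,2] 'b' = {A,T1}  orig:{A}
  T[0,1] 'ab' = {B,S}
  T[1,2] 'bb' = {S}
  T[0,2] 'abb' = ∅

S ∉ T[0,2] ⇒ NO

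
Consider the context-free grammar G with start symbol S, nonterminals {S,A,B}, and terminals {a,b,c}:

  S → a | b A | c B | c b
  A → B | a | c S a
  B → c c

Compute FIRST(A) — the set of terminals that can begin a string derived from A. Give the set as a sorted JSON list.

Compute FIRST by fixpoint:
round 1:
  A via A→a: +{a}
  A via A→c S a: +{c}
  B via B→c c: +{c}
  S via S→a: +{a}
  S via S→b A: +{b}
  S via S→c B: +{c}
  S: {a,b,c}  A: {a,c}  B: {c}
round 2: done
  S: {a,b,c}  A: {a,c}  B: {c}

FIRST(A) = ["a", "c"]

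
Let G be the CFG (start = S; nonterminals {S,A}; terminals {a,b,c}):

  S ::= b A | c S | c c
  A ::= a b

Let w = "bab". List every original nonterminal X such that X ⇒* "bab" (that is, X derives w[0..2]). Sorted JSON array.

CNF form of G:
  S -> T1 A | T2 S | T2 T2
  A -> T0 T1
  T0 -> a
  T1 -> b
  T2 -> c

Fill CYK table bottom-up — only the sub-triangle for w[0..2]:
  T[0,0] 'b' = {T1}  orig:{}
  T[1,1] 'a' = {T0}  orig:{}
  T[2,2] 'b' = {T1}  orig:{}
  T[0,1] 'ba' = ∅
  T[1,2] 'ab' = {A}
  T[0,2] 'bab' = {S}

Original NTs in T[0,2] deriving "bab": ["S"]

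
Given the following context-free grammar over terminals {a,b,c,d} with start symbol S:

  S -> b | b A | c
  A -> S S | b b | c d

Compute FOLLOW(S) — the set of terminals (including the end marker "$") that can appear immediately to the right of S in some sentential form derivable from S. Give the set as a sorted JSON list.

FIRST sets, iterate to fixpoint:
[1]
  A via A→b b: +{b}
  A via A→c d: +{c}
  S via S→b: +{b}
  S via S→c: +{c}
  FIRST(S)={b,c}  FIRST(A)={b,c}
[2] (no change)
  FIRST(S)={b,c}  FIRST(A)={b,c}

Compute FOLLOW by fixpoint:
FOLLOW(S) := {$}
round 1:
  A→S S: FOLLOW(S) ⊇ FIRST(S) = {b,c}; new: +{b,c}
  S→b A: FOLLOW(A) ⊇ FOLLOW(S) ⊇ {$,b,c}; new: +{$,b,c}
  FOLLOW(S)={$,b,c}  FOLLOW(A)={$,b,c}
round 2: — fixpoint
  FOLLOW(S)={$,b,c}  FOLLOW(A)={$,b,c}

FOLLOW(S) = ["$", "b", "c"]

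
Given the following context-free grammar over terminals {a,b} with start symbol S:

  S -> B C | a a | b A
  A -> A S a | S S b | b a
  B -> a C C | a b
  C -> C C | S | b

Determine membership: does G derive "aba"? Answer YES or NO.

CNF form of G:
  S -> B C | T0 T0 | T1 A
  A -> A X2 | S X3 | T1 T0
  B -> T0 T1 | T0 X4
  C -> B C | C C | T0 T0 | T1 A | b
  T0 -> a
  T1 -> b
  X2 -> S T0
  X3 -> S T1
  X4 -> C C

CYK table (by increasing span):
  T[0,0] 'a' = {T0}  orig:{}
  T[1,1] 'b' = {C,T1}  orig:{C}
  T[2,2] 'a' = {T0}  orig:{}
  T[0,1] 'ab' = {B}
  T[1,2] 'ba' = {A}
  T[0,2] 'aba' = ∅

S ∉ T[0,2] ⇒ NO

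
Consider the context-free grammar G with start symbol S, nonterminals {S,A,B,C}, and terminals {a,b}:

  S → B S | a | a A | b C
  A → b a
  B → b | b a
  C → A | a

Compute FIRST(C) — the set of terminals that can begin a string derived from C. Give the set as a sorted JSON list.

FIRST iteration:
pass 1:
  A via A→b a: +{b}
  B via B→b: +{b}
  C via C→A: +{b}
  C via C→a: +{a}
  S via S→B S: +{b}
  S via S→a: +{a}
  FIRST(S)={a,b}  FIRST(A)={b}  FIRST(B)={b}  FIRST(C)={a,b}
pass 2: — fixpoint
  FIRST(S)={a,b}  FIRST(A)={b}  FIRST(B)={b}  FIRST(C)={a,b}

FIRST(C) = ["a", "b"]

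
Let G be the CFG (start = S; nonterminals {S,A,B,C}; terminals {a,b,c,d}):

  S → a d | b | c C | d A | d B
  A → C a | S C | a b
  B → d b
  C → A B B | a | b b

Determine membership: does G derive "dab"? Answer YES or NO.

CNF form of G:
  S -> T0 T2 | T2 A | T2 B | T3 C | b
  A -> C T0 | S C | T0 T1
  B -> T2 T1
  C -> A X4 | T1 T1 | a
  T0 -> a
  T1 -> b
  T2 -> d
  T3 -> c
  X4 -> B B

Fill CYK table bottom-up:
  cell(0,0) d: {T2}  orig:{}
  cell(1,1) a: {C,T0}  orig:{C}
  cell(2,2) b: {S,T1}  orig:{S}
  cell(0,1) da: ∅
  cell(1,2) ab: {A}
  cell(0,2) dab: {S}

S ∈ T[0,2] ⇒ YES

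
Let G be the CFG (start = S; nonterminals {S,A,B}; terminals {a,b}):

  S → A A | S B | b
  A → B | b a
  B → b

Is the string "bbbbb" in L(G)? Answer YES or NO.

CNF form of G:
  S -> A A | S B | b
  A -> T0 T1 | b
  B -> b
  T0 -> b
  T1 -> a

Fill CYK table bottom-up:
  [0..0]={A,B,S,T0}  "b"  orig:{A,B,S}
  [1..1]={A,B,S,T0}  "b"  orig:{A,B,S}
  [2..2]={A,B,S,T0}  "b"  orig:{A,B,S}
  [3..3]={A,B,S,T0}  "b"  orig:{A,B,S}
  [4..4]={A,B,S,T0}  "b"  orig:{A,B,S}
  [0..1]={S}  "bb"
  [1..2]={S}  "bb"
  [2..3]={S}  "bb"
  [3..4]={S}  "bb"
  [0..2]={S}  "bbb"
  [1..3]={S}  "bbb"
  [2..4]={S}  "bbb"
  [0..3]={S}  "bbbb"
  [1..4]={S}  "bbbb"
  [0..4]={S}  "bbbbb"

S ∈ T[0,4] ⇒ YES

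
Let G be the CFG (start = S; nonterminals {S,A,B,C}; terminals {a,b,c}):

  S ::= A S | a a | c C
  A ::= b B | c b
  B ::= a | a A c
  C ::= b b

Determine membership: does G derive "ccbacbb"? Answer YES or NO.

CNF form of G:
  S -> A S | T1 C | T2 T2
  A -> T0 B | T1 T0
  B -> T2 X3 | a
  C -> T0 T0
  T0 -> b
  T1 -> c
  T2 -> a
  X3 -> A T1

CYK table (by increasing span):
  cell(0,0) c: {T1}  orig:{}
  cell(1,1) c: {T1}  orig:{}
  cell(2,2) b: {T0}  orig:{}
  cell(3,3) a: {B,T2}  orig:{B}
  cell(4,4) c: {T1}  orig:{}
  cell(5,5) b: {T0}  orig:{}
  cell(6,6) b: {T0}  orig:{}
  cell(0,1) cc: ∅
  cell(1,2) cb: {A}
  cell(2,3) ba: {A}
  cell(3,4) ac: ∅
  cell(4,5) cb: {A}
  cell(5,6) bb: {C}
  cell(0,2) ccb: ∅
  cell(1,3) cba: ∅
  cell(2,4) bac: {X3}  orig:{}
  cell(3,5) acb: ∅
  cell(4,6) cbb: {S}
  cell(0,3) ccba: ∅
  cell(1,4) cbac: ∅
  cell(2,5) bacb: ∅
  cell(3,6) acbb: ∅
  cell(0,4) ccbac: ∅
  cell(1,5) cbacb: ∅
  cell(2,6) bacbb: {S}
  cell(0,5) ccbacb: ∅
  cell(1,6) cbacbb: ∅
  cell(0,6) ccbacbb: ∅

S ∉ T[0,6] ⇒ NO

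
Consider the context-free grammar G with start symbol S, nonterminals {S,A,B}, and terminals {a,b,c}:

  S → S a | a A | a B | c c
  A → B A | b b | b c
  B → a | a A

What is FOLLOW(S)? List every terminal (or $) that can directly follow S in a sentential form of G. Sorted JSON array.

FIRST sets, iterate to fixpoint:
round 1:
  A via A→b b: +{b}
  B via B→a: +{a}
  S via S→a A: +{a}
  S via S→c c: +{c}
  FIRST[S]={a,c}  FIRST[A]={b}  FIRST[B]={a}
round 2:
  A via A→B A: +{a}
  FIRST[S]={a,c}  FIRST[A]={a,b}  FIRST[B]={a}
round 3: — fixpoint
  FIRST[S]={a,c}  FIRST[A]={a,b}  FIRST[B]={a}

FOLLOW sets:
seed FOLLOW(S) with $
pass 1:
  A→B A: FOLLOW(B) ⊇ FIRST(A) = {a,b}; new: +{a,b}
  B→a A: FOLLOW(A) ⊇ FOLLOW(B) ⊇ {a,b}; new: +{a,b}
  S→S a: FOLLOW(S) ⊇ FIRST(a) = {a}; new: +{a}
  S→a A: FOLLOW(A) ⊇ FOLLOW(S) ⊇ {$,a}; new: +{$}
  S→a B: FOLLOW(B) ⊇ FOLLOW(S) ⊇ {$,a}; new: +{$}
  S: {$,a}  A: {$,a,b}  B: {$,a,b}
pass 2: (stable)
  S: {$,a}  A: {$,a,b}  B: {$,a,b}

FOLLOW(S) = ["$", "a"]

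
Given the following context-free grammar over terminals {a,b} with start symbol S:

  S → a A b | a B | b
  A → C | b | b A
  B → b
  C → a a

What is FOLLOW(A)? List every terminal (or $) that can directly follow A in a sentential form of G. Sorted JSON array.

Compute FIRST by fixpoint:
pass 1:
  A via A→b: +{b}
  B via B→b: +{b}
  C via C→a a: +{a}
  S via S→a A b: +{a}
  S via S→b: +{b}
  FIRST[S]={a,b}  FIRST[A]={b}  FIRST[B]={b}  FIRST[C]={a}
pass 2:
  A via A→C: +{a}
  FIRST[S]={a,b}  FIRST[A]={a,b}  FIRST[B]={b}  FIRST[C]={a}
pass 3: — fixpoint
  FIRST[S]={a,b}  FIRST[A]={a,b}  FIRST[B]={b}  FIRST[C]={a}

FOLLOW sets:
FOLLOW(S) := {$}
[1]
  S→a A b: FOLLOW(A) ⊇ FIRST(b) = {b}; new: +{b}
  S→a B: FOLLOW(B) ⊇ FOLLOW(S) ⊇ {$}; new: +{$}
  FOLLOW(S)={$}  FOLLOW(A)={b}  FOLLOW(B)={$}  FOLLOW(C)={}
[2]
  A→C: FOLLOW(C) ⊇ FOLLOW(A) ⊇ {b}; new: +{b}
  FOLLOW(S)={$}  FOLLOW(A)={b}  FOLLOW(B)={$}  FOLLOW(C)={b}
[3] (stable)
  FOLLOW(S)={$}  FOLLOW(A)={b}  FOLLOW(B)={$}  FOLLOW(C)={b}

FOLLOW(A) = ["b"]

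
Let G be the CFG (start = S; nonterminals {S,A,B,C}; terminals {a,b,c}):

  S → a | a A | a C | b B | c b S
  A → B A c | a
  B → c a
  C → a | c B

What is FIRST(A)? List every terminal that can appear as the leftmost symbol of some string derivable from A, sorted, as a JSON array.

FIRST iteration:
iter 1:
  A via A→a: +{a}
  B via B→c a: +{c}
  C via C→a: +{a}
  C via C→c B: +{c}
  S via S→a: +{a}
  S via S→b B: +{b}
  S via S→c b S: +{c}
  S: {a,b,c}  A: {a}  B: {c}  C: {a,c}
iter 2:
  A via A→B A c: +{c}
  S: {a,b,c}  A: {a,c}  B: {c}  C: {a,c}
iter 3: (stable)
  S: {a,b,c}  A: {a,c}  B: {c}  C: {a,c}

FIRST(A) = ["a", "c"]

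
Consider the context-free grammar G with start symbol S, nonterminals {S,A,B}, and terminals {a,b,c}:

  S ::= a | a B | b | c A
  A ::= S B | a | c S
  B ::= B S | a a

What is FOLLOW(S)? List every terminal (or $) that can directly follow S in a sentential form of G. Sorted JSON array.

FIRST sets, iterate to fixpoint:
pass 1:
  A via A→a: +{a}
  A via A→c S: +{c}
  B via B→a a: +{a}
  S via S→a: +{a}
  S via S→b: +{b}
  S via S→c A: +{c}
  FIRST[S]={a,b,c}  FIRST[A]={a,c}  FIRST[B]={a}
pass 2:
  A via A→S B: +{b}
  FIRST[S]={a,b,c}  FIRST[A]={a,b,c}  FIRST[B]={a}
pass 3: (stable)
  FIRST[S]={a,b,c}  FIRST[A]={a,b,c}  FIRST[B]={a}

FOLLOW sets:
initialize: $ ∈ FOLLOW(S)
pass 1:
  A→S B: FOLLOW(S) ⊇ FIRST(B) = {a}; new: +{a}
  B→B S: FOLLOW(B) ⊇ FIRST(S) = {a,b,c}; new: +{a,b,c}
  B→B S: FOLLOW(S) ⊇ FOLLOW(B) ⊇ {a,b,c}; new: +{b,c}
  S→a B: FOLLOW(B) ⊇ FOLLOW(S) ⊇ {$,a,b,c}; new: +{$}
  S→c A: FOLLOW(A) ⊇ FOLLOW(S) ⊇ {$,a,b,c}; new: +{$,a,b,c}
  FOLLOW[S]={$,a,b,c}  FOLLOW[A]={$,a,b,c}  FOLLOW[B]={$,a,b,c}
pass 2: — fixpoint
  FOLLOW[S]={$,a,b,c}  FOLLOW[A]={$,a,b,c}  FOLLOW[B]={$,a,b,c}

FOLLOW(S) = ["$", "a", "b", "c"]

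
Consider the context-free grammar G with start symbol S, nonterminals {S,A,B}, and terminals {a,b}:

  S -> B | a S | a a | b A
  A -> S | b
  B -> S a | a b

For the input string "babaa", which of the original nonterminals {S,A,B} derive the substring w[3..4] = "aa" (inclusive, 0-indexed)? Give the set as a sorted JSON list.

Convert to CNF:
  S -> S T0 | T0 S | T0 T0 | T0 T1 | T1 A
  A -> S T0 | T0 S | T0 T0 | T0 T1 | T1 A | b
  B -> S T0 | T0 T1
  T0 -> a
  T1 -> b

CYK fill, restricted to cells inside w[3..4]:
  T[3,3] 'a' = {T0}  orig:{}
  T[4,4] 'a' = {T0}  orig:{}
  T[3,4] 'aa' = {A,S}

Original NTs in T[3,4] deriving "aa": ["A", "S"]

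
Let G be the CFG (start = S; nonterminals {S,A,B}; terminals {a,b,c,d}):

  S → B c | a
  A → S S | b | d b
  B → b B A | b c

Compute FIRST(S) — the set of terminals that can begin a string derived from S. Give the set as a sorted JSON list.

FIRST iteration:
pass 1:
  A via A→b: +{b}
  A via A→d b: +{d}
  B via B→b B A: +{b}
  S via S→B c: +{b}
  S via S→a: +{a}
  S: {a,b}  A: {b,d}  B: {b}
pass 2:
  A via A→S S: +{a}
  S: {a,b}  A: {a,b,d}  B: {b}
pass 3: done
  S: {a,b}  A: {a,b,d}  B: {b}

FIRST(S) = ["a", "b"]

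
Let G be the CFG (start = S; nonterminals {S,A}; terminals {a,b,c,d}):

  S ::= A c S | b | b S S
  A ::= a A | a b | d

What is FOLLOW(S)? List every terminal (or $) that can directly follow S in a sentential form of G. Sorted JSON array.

Compute FIRST by fixpoint:
pass 1:
  A via A→a A: +{a}
  A via A→d: +{d}
  S via S→A c S: +{a,d}
  S via S→b: +{b}
  FIRST(S)={a,b,d}  FIRST(A)={a,d}
pass 2: (no change)
  FIRST(S)={a,b,d}  FIRST(A)={a,d}

FOLLOW sets:
initialize: $ ∈ FOLLOW(S)
iter 1:
  S→A c S: FOLLOW(A) ⊇ FIRST(c) = {c}; new: +{c}
  S→b S S: FOLLOW(S) ⊇ FIRST(S) = {a,b,d}; new: +{a,b,d}
  S: {$,a,b,d}  A: {c}
iter 2: (stable)
  S: {$,a,b,d}  A: {c}

FOLLOW(S) = ["$", "a", "b", "d"]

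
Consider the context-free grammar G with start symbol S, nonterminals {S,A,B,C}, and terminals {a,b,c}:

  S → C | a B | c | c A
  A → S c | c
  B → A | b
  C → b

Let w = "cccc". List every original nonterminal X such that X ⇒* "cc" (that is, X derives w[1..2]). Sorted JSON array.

Convert to CNF:
  S -> T0 A | T1 B | b | c
  A -> S T0 | c
  B -> S T0 | b | c
  C -> b
  T0 -> c
  T1 -> a

Fill CYK table bottom-up, restricted to cells inside w[1..2]:
  T[1,1] 'c' = {A,B,S,T0}  orig:{A,B,S}
  T[2,2] 'c' = {A,B,S,T0}  orig:{A,B,S}
  T[1,2] 'cc' = {A,B,S}

Original NTs in T[1,2] deriving "cc": ["A", "B", "S"]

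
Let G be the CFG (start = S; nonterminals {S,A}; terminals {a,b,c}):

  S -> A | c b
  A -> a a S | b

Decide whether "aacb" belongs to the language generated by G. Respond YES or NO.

CNF form of G:
  S -> T0 X4 | T1 T2 | b
  A -> T0 X3 | b
  T0 -> a
  T1 -> c
  T2 -> b
  X3 -> T0 S
  X4 -> T0 S

Fill CYK table bottom-up:
  T[0,0] 'a' = {T0}  orig:{}
  T[1,1] 'a' = {T0}  orig:{}
  T[2,2] 'c' = {T1}  orig:{}
  T[3,3] 'b' = {A,S,T2}  orig:{A,S}
  T[0,1] 'aa' = ∅
  T[1,2] 'ac' = ∅
  T[2,3] 'cb' = {S}
  T[0,2] 'aac' = ∅
  T[1,3] 'acb' = {X3,X4}  orig:{}
  T[0,3] 'aacb' = {A,S}

S ∈ T[0,3] ⇒ YES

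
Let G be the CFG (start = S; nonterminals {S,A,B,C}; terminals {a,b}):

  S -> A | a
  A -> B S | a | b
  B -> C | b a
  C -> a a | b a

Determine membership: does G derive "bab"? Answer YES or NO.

Convert to CNF:
  S -> B S | a | b
  A -> B S | a | b
  B -> T0 T0 | T1 T0
  C -> T0 T0 | T1 T0
  T0 -> a
  T1 -> b

CYK fill:
  cell(0,0) b: {A,S,T1}  orig:{A,S}
  cell(1,1) a: {A,S,T0}  orig:{A,S}
  cell(2,2) b: {A,S,T1}  orig:{A,S}
  cell(0,1) ba: {B,C}
  cell(1,2) ab: ∅
  cell(0,2) bab: {A,S}

S ∈ T[0,2] ⇒ YES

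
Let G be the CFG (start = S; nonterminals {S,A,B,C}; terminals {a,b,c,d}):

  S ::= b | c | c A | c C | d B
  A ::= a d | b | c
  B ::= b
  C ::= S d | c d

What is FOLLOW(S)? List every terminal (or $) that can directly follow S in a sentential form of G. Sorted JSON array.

Compute FIRST by fixpoint:
iter 1:
  A via A→a d: +{a}
  A via A→b: +{b}
  A via A→c: +{c}
  B via B→b: +{b}
  C via C→c d: +{c}
  S via S→b: +{b}
  S via S→c: +{c}
  S via S→d B: +{d}
  FIRST(S)={b,c,d}  FIRST(A)={a,b,c}  FIRST(B)={b}  FIRST(C)={c}
iter 2:
  C via C→S d: +{b,d}
  FIRST(S)={b,c,d}  FIRST(A)={a,b,c}  FIRST(B)={b}  FIRST(C)={b,c,d}
iter 3: (stable)
  FIRST(S)={b,c,d}  FIRST(A)={a,b,c}  FIRST(B)={b}  FIRST(C)={b,c,d}

FOLLOW iteration:
FOLLOW(S) := {$}
pass 1:
  C→S d: FOLLOW(S) ⊇ FIRST(d) = {d}; new: +{d}
  S→c A: FOLLOW(A) ⊇ FOLLOW(S) ⊇ {$,d}; new: +{$,d}
  S→c C: FOLLOW(C) ⊇ FOLLOW(S) ⊇ {$,d}; new: +{$,d}
  S→d B: FOLLOW(B) ⊇ FOLLOW(S) ⊇ {$,d}; new: +{$,d}
  FOLLOW(S)={$,d}  FOLLOW(A)={$,d}  FOLLOW(B)={$,d}  FOLLOW(C)={$,d}
pass 2: (stable)
  FOLLOW(S)={$,d}  FOLLOW(A)={$,d}  FOLLOW(B)={$,d}  FOLLOW(C)={$,d}

FOLLOW(S) = ["$", "d"]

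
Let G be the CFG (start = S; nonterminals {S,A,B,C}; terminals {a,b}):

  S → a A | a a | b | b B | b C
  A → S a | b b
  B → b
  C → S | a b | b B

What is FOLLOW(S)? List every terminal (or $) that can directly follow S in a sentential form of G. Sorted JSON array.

FIRST sets, iterate to fixpoint:
round 1:
  A via A→b b: +{b}
  B via B→b: +{b}
  C via C→a b: +{a}
  C via C→b B: +{b}
  S via S→a A: +{a}
  S via S→b: +{b}
  FIRST[S]={a,b}  FIRST[A]={b}  FIRST[B]={b}  FIRST[C]={a,b}
round 2:
  A via A→S a: +{a}
  FIRST[S]={a,b}  FIRST[A]={a,b}  FIRST[B]={b}  FIRST[C]={a,b}
round 3: (stable)
  FIRST[S]={a,b}  FIRST[A]={a,b}  FIRST[B]={b}  FIRST[C]={a,b}

Compute FOLLOW by fixpoint:
seed FOLLOW(S) with $
round 1:
  A→S a: FOLLOW(S) ⊇ FIRST(a) = {a}; new: +{a}
  S→a A: FOLLOW(A) ⊇ FOLLOW(S) ⊇ {$,a}; new: +{$,a}
  S→b B: FOLLOW(B) ⊇ FOLLOW(S) ⊇ {$,a}; new: +{$,a}
  S→b C: FOLLOW(C) ⊇ FOLLOW(S) ⊇ {$,a}; new: +{$,a}
  FOLLOW[S]={$,a}  FOLLOW[A]={$,a}  FOLLOW[B]={$,a}  FOLLOW[C]={$,a}
round 2: (no change)
  FOLLOW[S]={$,a}  FOLLOW[A]={$,a}  FOLLOW[B]={$,a}  FOLLOW[C]={$,a}

FOLLOW(S) = ["$", "a"]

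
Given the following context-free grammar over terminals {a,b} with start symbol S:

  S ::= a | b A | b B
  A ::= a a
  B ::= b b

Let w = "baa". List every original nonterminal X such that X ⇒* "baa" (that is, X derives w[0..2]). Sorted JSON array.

CNF form of G:
  S -> T1 A | T1 B | a
  A -> T0 T0
  B -> T1 T1
  T0 -> a
  T1 -> b

Fill CYK table bottom-up — only the sub-triangle for w[0..2]:
  cell(0,0) b: {T1}  orig:{}
  cell(1,1) a: {S,T0}  orig:{S}
  cell(2,2) a: {S,T0}  orig:{S}
  cell(0,1) ba: ∅
  cell(1,2) aa: {A}
  cell(0,2) baa: {S}

Original NTs in T[0,2] deriving "baa": ["S"]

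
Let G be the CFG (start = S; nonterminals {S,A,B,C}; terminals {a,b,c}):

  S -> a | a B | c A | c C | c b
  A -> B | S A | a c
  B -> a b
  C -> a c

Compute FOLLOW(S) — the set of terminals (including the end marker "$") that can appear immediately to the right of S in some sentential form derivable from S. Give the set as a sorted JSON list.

Compute FIRST by fixpoint:
iter 1:
  A via A→a c: +{a}
  B via B→a b: +{a}
  C via C→a c: +{a}
  S via S→a: +{a}
  S via S→c A: +{c}
  FIRST[S]={a,c}  FIRST[A]={a}  FIRST[B]={a}  FIRST[C]={a}
iter 2:
  A via A→S A: +{c}
  FIRST[S]={a,c}  FIRST[A]={a,c}  FIRST[B]={a}  FIRST[C]={a}
iter 3: (no change)
  FIRST[S]={a,c}  FIRST[A]={a,c}  FIRST[B]={a}  FIRST[C]={a}

FOLLOW sets:
seed FOLLOW(S) with $
round 1:
  A→S A: FOLLOW(S) ⊇ FIRST(A) = {a,c}; new: +{a,c}
  S→a B: FOLLOW(B) ⊇ FOLLOW(S) ⊇ {$,a,c}; new: +{$,a,c}
  S→c A: FOLLOW(A) ⊇ FOLLOW(S) ⊇ {$,a,c}; new: +{$,a,c}
  S→c C: FOLLOW(C) ⊇ FOLLOW(S) ⊇ {$,a,c}; new: +{$,a,c}
  S: {$,a,c}  A: {$,a,c}  B: {$,a,c}  C: {$,a,c}
round 2: (stable)
  S: {$,a,c}  A: {$,a,c}  B: {$,a,c}  C: {$,a,c}

FOLLOW(S) = ["$", "a", "c"]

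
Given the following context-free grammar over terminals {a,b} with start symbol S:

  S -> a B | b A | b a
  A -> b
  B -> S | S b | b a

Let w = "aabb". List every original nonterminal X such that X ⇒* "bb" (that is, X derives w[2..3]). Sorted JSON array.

Convert to CNF:
  S -> T0 A | T0 T1 | T1 B
  A -> b
  B -> S T0 | T0 A | T0 T1 | T1 B
  T0 -> b
  T1 -> a

Fill CYK table bottom-up, restricted to cells inside w[2..3]:
  cell(2,2) b: {A,T0}  orig:{A}
  cell(3,3) b: {A,T0}  orig:{A}
  cell(2,3) bb: {B,S}

Original NTs in T[2,3] deriving "bb": ["B", "S"]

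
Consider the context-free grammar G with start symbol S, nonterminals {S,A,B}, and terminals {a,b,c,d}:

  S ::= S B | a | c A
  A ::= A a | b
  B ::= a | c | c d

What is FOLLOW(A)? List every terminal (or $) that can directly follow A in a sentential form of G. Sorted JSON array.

FIRST iteration:
iter 1:
  A via A→b: +{b}
  B via B→a: +{a}
  B via B→c: +{c}
  S via S→a: +{a}
  S via S→c A: +{c}
  S: {a,c}  A: {b}  B: {a,c}
iter 2: done
  S: {a,c}  A: {b}  B: {a,c}

FOLLOW iteration:
seed FOLLOW(S) with $
round 1:
  A→A a: FOLLOW(A) ⊇ FIRST(a) = {a}; new: +{a}
  S→S B: FOLLOW(S) ⊇ FIRST(B) = {a,c}; new: +{a,c}
  S→S B: FOLLOW(B) ⊇ FOLLOW(S) ⊇ {$,a,c}; new: +{$,a,c}
  S→c A: FOLLOW(A) ⊇ FOLLOW(S) ⊇ {$,a,c}; new: +{$,c}
  FOLLOW(S)={$,a,c}  FOLLOW(A)={$,a,c}  FOLLOW(B)={$,a,c}
round 2: done
  FOLLOW(S)={$,a,c}  FOLLOW(A)={$,a,c}  FOLLOW(B)={$,a,c}

FOLLOW(A) = ["$", "a", "c"]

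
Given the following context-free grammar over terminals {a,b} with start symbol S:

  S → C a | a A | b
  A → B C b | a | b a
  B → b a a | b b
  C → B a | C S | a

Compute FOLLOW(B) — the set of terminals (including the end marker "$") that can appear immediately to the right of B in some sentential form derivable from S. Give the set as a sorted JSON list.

Compute FIRST by fixpoint:
iter 1:
  A via A→a: +{a}
  A via A→b a: +{b}
  B via B→b a a: +{b}
  C via C→B a: +{b}
  C via C→a: +{a}
  S via S→C a: +{a,b}
  S: {a,b}  A: {a,b}  B: {b}  C: {a,b}
iter 2: — fixpoint
  S: {a,b}  A: {a,b}  B: {b}  C: {a,b}

FOLLOW sets:
seed FOLLOW(S) with $
round 1:
  A→B C b: FOLLOW(B) ⊇ FIRST(C) = {a,b}; new: +{a,b}
  A→B C b: FOLLOW(C) ⊇ FIRST(b) = {b}; new: +{b}
  C→C S: FOLLOW(C) ⊇ FIRST(S) = {a,b}; new: +{a}
  C→C S: FOLLOW(S) ⊇ FOLLOW(C) ⊇ {a,b}; new: +{a,b}
  S→a A: FOLLOW(A) ⊇ FOLLOW(S) ⊇ {$,a,b}; new: +{$,a,b}
  FOLLOW[S]={$,a,b}  FOLLOW[A]={$,a,b}  FOLLOW[B]={a,b}  FOLLOW[C]={a,b}
round 2: (stable)
  FOLLOW[S]={$,a,b}  FOLLOW[A]={$,a,b}  FOLLOW[B]={a,b}  FOLLOW[C]={a,b}

FOLLOW(B) = ["a", "b"]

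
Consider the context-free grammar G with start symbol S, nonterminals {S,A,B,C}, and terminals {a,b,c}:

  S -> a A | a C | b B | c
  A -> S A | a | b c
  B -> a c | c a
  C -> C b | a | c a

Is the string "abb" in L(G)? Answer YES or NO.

Convert to CNF:
  S -> T0 B | T2 A | T2 C | c
  A -> S A | T0 T1 | a
  B -> T1 T2 | T2 T1
  C -> C T0 | T1 T2 | a
  T0 -> b
  T1 -> c
  T2 -> a

CYK fill:
  [0..0]={A,C,T2}  "a"  orig:{A,C}
  [1..1]={T0}  "b"  orig:{}
  [2..2]={T0}  "b"  orig:{}
  [0..1]={C}  "ab"
  [1..2]=∅  "bb"
  [0..2]={C}  "abb"

S ∉ T[0,2] ⇒ NO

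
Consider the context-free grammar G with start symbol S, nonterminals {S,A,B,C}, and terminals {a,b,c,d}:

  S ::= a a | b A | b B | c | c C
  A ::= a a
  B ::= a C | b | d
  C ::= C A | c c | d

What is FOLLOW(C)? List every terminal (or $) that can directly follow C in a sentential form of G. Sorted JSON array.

FIRST sets, iterate to fixpoint:
pass 1:
  A via A→a a: +{a}
  B via B→a C: +{a}
  B via B→b: +{b}
  B via B→d: +{d}
  C via C→c c: +{c}
  C via C→d: +{d}
  S via S→a a: +{a}
  S via S→b A: +{b}
  S via S→c: +{c}
  FIRST[S]={a,b,c}  FIRST[A]={a}  FIRST[B]={a,b,d}  FIRST[C]={c,d}
pass 2: done
  FIRST[S]={a,b,c}  FIRST[A]={a}  FIRST[B]={a,b,d}  FIRST[C]={c,d}

Compute FOLLOW by fixpoint:
seed FOLLOW(S) with $
pass 1:
  C→C A: FOLLOW(C) ⊇ FIRST(A) = {a}; new: +{a}
  C→C A: FOLLOW(A) ⊇ FOLLOW(C) ⊇ {a}; new: +{a}
  S→b A: FOLLOW(A) ⊇ FOLLOW(S) ⊇ {$}; new: +{$}
  S→b B: FOLLOW(B) ⊇ FOLLOW(S) ⊇ {$}; new: +{$}
  S→c C: FOLLOW(C) ⊇ FOLLOW(S) ⊇ {$}; new: +{$}
  S: {$}  A: {$,a}  B: {$}  C: {$,a}
pass 2: done
  S: {$}  A: {$,a}  B: {$}  C: {$,a}

FOLLOW(C) = ["$", "a"]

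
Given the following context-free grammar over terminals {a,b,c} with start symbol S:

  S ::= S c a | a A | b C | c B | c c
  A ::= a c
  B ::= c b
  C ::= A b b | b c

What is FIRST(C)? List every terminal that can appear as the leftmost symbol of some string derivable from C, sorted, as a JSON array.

Compute FIRST by fixpoint:
round 1:
  A via A→a c: +{a}
  B via B→c b: +{c}
  C via C→A b b: +{a}
  C via C→b c: +{b}
  S via S→a A: +{a}
  S via S→b C: +{b}
  S via S→c B: +{c}
  FIRST(S)={a,b,c}  FIRST(A)={a}  FIRST(B)={c}  FIRST(C)={a,b}
round 2: (no change)
  FIRST(S)={a,b,c}  FIRST(A)={a}  FIRST(B)={c}  FIRST(C)={a,b}

FIRST(C) = ["a", "b"]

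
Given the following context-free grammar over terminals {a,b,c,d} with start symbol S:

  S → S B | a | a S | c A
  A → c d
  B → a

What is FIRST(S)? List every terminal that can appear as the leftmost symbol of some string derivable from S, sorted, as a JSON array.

FIRST sets, iterate to fixpoint:
round 1:
  A via A→c d: +{c}
  B via B→a: +{a}
  S via S→a: +{a}
  S via S→c A: +{c}
  S: {a,c}  A: {c}  B: {a}
round 2: — fixpoint
  S: {a,c}  A: {c}  B: {a}

FIRST(S) = ["a", "c"]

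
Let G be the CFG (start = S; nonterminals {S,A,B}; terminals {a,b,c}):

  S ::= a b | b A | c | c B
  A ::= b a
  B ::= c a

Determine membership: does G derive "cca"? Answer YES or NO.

Convert to CNF:
  S -> T0 A | T1 T0 | T2 B | c
  A -> T0 T1
  B -> T2 T1
  T0 -> b
  T1 -> a
  T2 -> c

CYK table (by increasing span):
  [0..0]={S,T2}  "c"  orig:{S}
  [1..1]={S,T2}  "c"  orig:{S}
  [2..2]={T1}  "a"  orig:{}
  [0..1]=∅  "cc"
  [1..2]={B}  "ca"
  [0..2]={S}  "cca"

S ∈ T[0,2] ⇒ YES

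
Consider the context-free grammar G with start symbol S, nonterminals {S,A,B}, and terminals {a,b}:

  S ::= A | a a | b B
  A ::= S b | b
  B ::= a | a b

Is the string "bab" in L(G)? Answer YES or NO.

CNF form of G:
  S -> S T0 | T0 B | T1 T1 | b
  A -> S T0 | b
  B -> T1 T0 | a
  T0 -> b
  T1 -> a

CYK table (by increasing span):
  T[0,0] 'b' = {A,S,T0}  orig:{A,S}
  T[1,1] 'a' = {B,T1}  orig:{B}
  T[2,2] 'b' = {A,S,T0}  orig:{A,S}
  T[0,1] 'ba' = {S}
  T[1,2] 'ab' = {B}
  T[0,2] 'bab' = {A,S}

S ∈ T[0,2] ⇒ YES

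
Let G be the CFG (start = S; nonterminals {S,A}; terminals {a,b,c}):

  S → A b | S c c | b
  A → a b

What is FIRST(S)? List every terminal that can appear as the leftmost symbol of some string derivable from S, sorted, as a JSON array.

Compute FIRST by fixpoint:
iter 1:
  A via A→a b: +{a}
  S via S→A b: +{a}
  S via S→b: +{b}
  FIRST[S]={a,b}  FIRST[A]={a}
iter 2: done
  FIRST[S]={a,b}  FIRST[A]={a}

FIRST(S) = ["a", "b"]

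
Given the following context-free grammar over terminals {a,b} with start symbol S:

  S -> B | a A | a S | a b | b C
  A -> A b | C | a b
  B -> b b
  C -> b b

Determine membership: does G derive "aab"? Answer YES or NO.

CNF form of G:
  S -> T0 C | T0 T0 | T1 A | T1 S | T1 T0
  A -> A T0 | T0 T0 | T1 T0
  B -> T0 T0
  C -> T0 T0
  T0 -> b
  T1 -> a

Fill CYK table bottom-up:
  cell(0,0) a: {T1}  orig:{}
  cell(1,1) a: {T1}  orig:{}
  cell(2,2) b: {T0}  orig:{}
  cell(0,1) aa: ∅
  cell(1,2) ab: {A,S}
  cell(0,2) aab: {S}

S ∈ T[0,2] ⇒ YES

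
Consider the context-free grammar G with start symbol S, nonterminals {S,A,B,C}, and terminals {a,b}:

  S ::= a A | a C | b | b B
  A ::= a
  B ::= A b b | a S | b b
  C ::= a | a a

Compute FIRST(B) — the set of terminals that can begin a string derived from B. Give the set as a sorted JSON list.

Compute FIRST by fixpoint:
iter 1:
  A via A→a: +{a}
  B via B→A b b: +{a}
  B via B→b b: +{b}
  C via C→a: +{a}
  S via S→a A: +{a}
  S via S→b: +{b}
  S: {a,b}  A: {a}  B: {a,b}  C: {a}
iter 2: (no change)
  S: {a,b}  A: {a}  B: {a,b}  C: {a}

FIRST(B) = ["a", "b"]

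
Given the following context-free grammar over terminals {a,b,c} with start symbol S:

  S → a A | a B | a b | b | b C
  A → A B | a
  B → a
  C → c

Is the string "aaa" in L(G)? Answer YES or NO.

CNF form of G:
  S -> T0 A | T0 B | T0 T1 | T1 C | b
  A -> A B | a
  B -> a
  C -> c
  T0 -> a
  T1 -> b

CYK table (by increasing span):
  [0..0]={A,B,T0}  "a"  orig:{A,B}
  [1..1]={A,B,T0}  "a"  orig:{A,B}
  [2..2]={A,B,T0}  "a"  orig:{A,B}
  [0..1]={A,S}  "aa"
  [1..2]={A,S}  "aa"
  [0..2]={A,S}  "aaa"

S ∈ T[0,2] ⇒ YES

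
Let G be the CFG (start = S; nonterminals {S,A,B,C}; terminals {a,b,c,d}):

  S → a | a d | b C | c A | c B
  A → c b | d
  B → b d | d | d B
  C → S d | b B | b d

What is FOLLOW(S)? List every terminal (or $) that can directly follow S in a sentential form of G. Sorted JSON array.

FIRST sets, iterate to fixpoint:
[1]
  A via A→c b: +{c}
  A via A→d: +{d}
  B via B→b d: +{b}
  B via B→d: +{d}
  C via C→b B: +{b}
  S via S→a: +{a}
  S via S→b C: +{b}
  S via S→c A: +{c}
  FIRST(S)={a,b,c}  FIRST(A)={c,d}  FIRST(B)={b,d}  FIRST(C)={b}
[2]
  C via C→S d: +{a,c}
  FIRST(S)={a,b,c}  FIRST(A)={c,d}  FIRST(B)={b,d}  FIRST(C)={a,b,c}
[3] (no change)
  FIRST(S)={a,b,c}  FIRST(A)={c,d}  FIRST(B)={b,d}  FIRST(C)={a,b,c}

FOLLOW sets:
initialize: $ ∈ FOLLOW(S)
pass 1:
  C→S d: FOLLOW(S) ⊇ FIRST(d) = {d}; new: +{d}
  S→b C: FOLLOW(C) ⊇ FOLLOW(S) ⊇ {$,d}; new: +{$,d}
  S→c A: FOLLOW(A) ⊇ FOLLOW(S) ⊇ {$,d}; new: +{$,d}
  S→c B: FOLLOW(B) ⊇ FOLLOW(S) ⊇ {$,d}; new: +{$,d}
  S: {$,d}  A: {$,d}  B: {$,d}  C: {$,d}
pass 2: (no change)
  S: {$,d}  A: {$,d}  B: {$,d}  C: {$,d}

FOLLOW(S) = ["$", "d"]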